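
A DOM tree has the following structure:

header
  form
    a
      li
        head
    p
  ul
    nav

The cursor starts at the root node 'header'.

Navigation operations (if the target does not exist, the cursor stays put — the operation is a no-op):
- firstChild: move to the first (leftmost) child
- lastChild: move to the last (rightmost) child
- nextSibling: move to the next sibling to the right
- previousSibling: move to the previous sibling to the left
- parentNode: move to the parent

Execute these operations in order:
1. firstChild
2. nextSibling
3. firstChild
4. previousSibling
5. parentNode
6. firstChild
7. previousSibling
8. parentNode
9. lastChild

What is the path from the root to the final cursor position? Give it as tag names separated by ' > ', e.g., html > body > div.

After 1 (firstChild): form
After 2 (nextSibling): ul
After 3 (firstChild): nav
After 4 (previousSibling): nav (no-op, stayed)
After 5 (parentNode): ul
After 6 (firstChild): nav
After 7 (previousSibling): nav (no-op, stayed)
After 8 (parentNode): ul
After 9 (lastChild): nav

Answer: header > ul > nav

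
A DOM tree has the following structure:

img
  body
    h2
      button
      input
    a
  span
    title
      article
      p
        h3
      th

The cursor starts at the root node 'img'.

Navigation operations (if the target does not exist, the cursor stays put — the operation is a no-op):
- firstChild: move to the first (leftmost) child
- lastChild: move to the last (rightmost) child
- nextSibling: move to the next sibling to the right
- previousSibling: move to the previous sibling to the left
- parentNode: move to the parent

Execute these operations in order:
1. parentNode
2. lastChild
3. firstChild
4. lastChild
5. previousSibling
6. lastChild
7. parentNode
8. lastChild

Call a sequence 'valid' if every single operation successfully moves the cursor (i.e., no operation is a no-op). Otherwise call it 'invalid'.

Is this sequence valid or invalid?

After 1 (parentNode): img (no-op, stayed)
After 2 (lastChild): span
After 3 (firstChild): title
After 4 (lastChild): th
After 5 (previousSibling): p
After 6 (lastChild): h3
After 7 (parentNode): p
After 8 (lastChild): h3

Answer: invalid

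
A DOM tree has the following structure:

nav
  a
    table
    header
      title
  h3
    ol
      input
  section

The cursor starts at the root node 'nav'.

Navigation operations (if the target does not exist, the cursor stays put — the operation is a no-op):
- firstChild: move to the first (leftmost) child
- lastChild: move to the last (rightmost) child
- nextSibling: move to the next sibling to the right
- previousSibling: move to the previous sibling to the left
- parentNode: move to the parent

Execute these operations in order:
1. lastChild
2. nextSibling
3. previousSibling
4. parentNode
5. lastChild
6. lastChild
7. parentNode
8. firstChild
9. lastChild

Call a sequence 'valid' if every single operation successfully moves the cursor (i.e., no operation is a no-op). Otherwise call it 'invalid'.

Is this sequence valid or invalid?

Answer: invalid

Derivation:
After 1 (lastChild): section
After 2 (nextSibling): section (no-op, stayed)
After 3 (previousSibling): h3
After 4 (parentNode): nav
After 5 (lastChild): section
After 6 (lastChild): section (no-op, stayed)
After 7 (parentNode): nav
After 8 (firstChild): a
After 9 (lastChild): header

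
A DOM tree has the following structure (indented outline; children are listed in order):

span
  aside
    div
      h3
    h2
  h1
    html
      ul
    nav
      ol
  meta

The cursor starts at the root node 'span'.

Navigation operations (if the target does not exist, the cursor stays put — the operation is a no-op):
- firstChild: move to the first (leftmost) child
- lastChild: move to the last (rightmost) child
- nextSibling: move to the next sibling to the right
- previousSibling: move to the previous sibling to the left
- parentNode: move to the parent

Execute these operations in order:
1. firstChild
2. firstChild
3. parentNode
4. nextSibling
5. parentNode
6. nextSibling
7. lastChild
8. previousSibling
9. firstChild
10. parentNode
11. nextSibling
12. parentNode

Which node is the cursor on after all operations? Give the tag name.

After 1 (firstChild): aside
After 2 (firstChild): div
After 3 (parentNode): aside
After 4 (nextSibling): h1
After 5 (parentNode): span
After 6 (nextSibling): span (no-op, stayed)
After 7 (lastChild): meta
After 8 (previousSibling): h1
After 9 (firstChild): html
After 10 (parentNode): h1
After 11 (nextSibling): meta
After 12 (parentNode): span

Answer: span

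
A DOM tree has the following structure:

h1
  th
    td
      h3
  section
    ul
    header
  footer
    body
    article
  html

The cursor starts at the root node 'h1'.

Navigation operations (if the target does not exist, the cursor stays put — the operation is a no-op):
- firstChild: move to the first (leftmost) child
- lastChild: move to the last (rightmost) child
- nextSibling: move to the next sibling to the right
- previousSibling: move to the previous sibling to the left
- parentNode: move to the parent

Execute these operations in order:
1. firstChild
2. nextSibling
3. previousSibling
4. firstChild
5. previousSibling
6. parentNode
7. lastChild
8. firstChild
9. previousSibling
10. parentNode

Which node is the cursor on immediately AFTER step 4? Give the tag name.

Answer: td

Derivation:
After 1 (firstChild): th
After 2 (nextSibling): section
After 3 (previousSibling): th
After 4 (firstChild): td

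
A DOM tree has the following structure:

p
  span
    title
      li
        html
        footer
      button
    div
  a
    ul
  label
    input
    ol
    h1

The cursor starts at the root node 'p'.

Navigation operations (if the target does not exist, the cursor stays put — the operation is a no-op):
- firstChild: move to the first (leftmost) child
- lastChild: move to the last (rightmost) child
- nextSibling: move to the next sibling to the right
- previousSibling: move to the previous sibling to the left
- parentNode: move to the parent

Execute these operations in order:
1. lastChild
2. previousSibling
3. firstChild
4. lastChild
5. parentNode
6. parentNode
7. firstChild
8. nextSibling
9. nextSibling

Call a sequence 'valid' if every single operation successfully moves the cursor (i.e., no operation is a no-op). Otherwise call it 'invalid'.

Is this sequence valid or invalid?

Answer: invalid

Derivation:
After 1 (lastChild): label
After 2 (previousSibling): a
After 3 (firstChild): ul
After 4 (lastChild): ul (no-op, stayed)
After 5 (parentNode): a
After 6 (parentNode): p
After 7 (firstChild): span
After 8 (nextSibling): a
After 9 (nextSibling): label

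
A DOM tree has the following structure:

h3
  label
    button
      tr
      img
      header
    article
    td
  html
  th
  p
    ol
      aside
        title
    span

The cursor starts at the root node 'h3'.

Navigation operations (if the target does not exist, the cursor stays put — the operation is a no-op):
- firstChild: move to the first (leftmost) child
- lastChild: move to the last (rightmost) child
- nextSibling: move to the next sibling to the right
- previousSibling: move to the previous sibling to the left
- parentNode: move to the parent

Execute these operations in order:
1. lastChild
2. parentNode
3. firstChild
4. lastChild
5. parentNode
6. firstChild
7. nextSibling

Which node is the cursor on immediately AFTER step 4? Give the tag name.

Answer: td

Derivation:
After 1 (lastChild): p
After 2 (parentNode): h3
After 3 (firstChild): label
After 4 (lastChild): td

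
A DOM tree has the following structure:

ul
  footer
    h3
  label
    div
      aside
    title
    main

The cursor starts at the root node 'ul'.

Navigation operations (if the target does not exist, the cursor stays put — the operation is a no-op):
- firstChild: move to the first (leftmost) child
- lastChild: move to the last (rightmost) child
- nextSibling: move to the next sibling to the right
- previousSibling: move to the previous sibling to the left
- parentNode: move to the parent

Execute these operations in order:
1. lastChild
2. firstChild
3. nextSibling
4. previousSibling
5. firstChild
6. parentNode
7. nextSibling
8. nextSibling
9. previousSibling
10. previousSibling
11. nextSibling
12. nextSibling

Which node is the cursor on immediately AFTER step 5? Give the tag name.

After 1 (lastChild): label
After 2 (firstChild): div
After 3 (nextSibling): title
After 4 (previousSibling): div
After 5 (firstChild): aside

Answer: aside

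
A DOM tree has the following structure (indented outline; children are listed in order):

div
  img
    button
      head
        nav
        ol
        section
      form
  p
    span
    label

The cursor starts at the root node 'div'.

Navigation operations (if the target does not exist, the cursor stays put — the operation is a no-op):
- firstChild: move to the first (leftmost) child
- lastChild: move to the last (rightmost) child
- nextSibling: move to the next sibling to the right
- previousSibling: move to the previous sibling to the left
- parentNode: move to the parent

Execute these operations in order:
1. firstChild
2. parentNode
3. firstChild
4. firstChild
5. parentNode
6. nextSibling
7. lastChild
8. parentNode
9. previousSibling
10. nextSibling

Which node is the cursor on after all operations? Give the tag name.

Answer: p

Derivation:
After 1 (firstChild): img
After 2 (parentNode): div
After 3 (firstChild): img
After 4 (firstChild): button
After 5 (parentNode): img
After 6 (nextSibling): p
After 7 (lastChild): label
After 8 (parentNode): p
After 9 (previousSibling): img
After 10 (nextSibling): p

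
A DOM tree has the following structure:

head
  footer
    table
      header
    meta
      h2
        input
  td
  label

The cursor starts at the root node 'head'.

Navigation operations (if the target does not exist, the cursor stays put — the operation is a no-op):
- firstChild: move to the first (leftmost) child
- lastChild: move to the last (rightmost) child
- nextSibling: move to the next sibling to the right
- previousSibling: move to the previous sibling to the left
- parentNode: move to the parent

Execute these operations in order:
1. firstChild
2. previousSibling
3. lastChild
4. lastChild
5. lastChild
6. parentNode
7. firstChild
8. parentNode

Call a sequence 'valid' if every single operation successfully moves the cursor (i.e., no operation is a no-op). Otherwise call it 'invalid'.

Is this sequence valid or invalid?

After 1 (firstChild): footer
After 2 (previousSibling): footer (no-op, stayed)
After 3 (lastChild): meta
After 4 (lastChild): h2
After 5 (lastChild): input
After 6 (parentNode): h2
After 7 (firstChild): input
After 8 (parentNode): h2

Answer: invalid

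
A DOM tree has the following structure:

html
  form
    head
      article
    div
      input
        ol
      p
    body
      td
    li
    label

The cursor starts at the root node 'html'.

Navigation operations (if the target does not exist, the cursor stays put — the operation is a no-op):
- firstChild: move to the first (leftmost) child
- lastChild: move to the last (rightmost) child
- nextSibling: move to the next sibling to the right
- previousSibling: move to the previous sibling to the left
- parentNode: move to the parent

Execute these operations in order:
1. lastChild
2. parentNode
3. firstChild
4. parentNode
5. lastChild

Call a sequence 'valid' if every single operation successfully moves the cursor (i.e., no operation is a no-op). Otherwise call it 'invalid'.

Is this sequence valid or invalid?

After 1 (lastChild): form
After 2 (parentNode): html
After 3 (firstChild): form
After 4 (parentNode): html
After 5 (lastChild): form

Answer: valid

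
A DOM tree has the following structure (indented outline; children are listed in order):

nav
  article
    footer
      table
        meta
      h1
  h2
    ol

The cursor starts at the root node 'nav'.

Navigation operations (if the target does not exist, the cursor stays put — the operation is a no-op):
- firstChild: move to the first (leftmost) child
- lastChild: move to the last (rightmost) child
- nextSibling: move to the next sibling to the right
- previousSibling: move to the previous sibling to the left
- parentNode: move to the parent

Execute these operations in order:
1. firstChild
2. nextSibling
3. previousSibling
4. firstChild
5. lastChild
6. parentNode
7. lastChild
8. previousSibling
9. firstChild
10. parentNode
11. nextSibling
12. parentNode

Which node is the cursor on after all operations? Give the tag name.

Answer: footer

Derivation:
After 1 (firstChild): article
After 2 (nextSibling): h2
After 3 (previousSibling): article
After 4 (firstChild): footer
After 5 (lastChild): h1
After 6 (parentNode): footer
After 7 (lastChild): h1
After 8 (previousSibling): table
After 9 (firstChild): meta
After 10 (parentNode): table
After 11 (nextSibling): h1
After 12 (parentNode): footer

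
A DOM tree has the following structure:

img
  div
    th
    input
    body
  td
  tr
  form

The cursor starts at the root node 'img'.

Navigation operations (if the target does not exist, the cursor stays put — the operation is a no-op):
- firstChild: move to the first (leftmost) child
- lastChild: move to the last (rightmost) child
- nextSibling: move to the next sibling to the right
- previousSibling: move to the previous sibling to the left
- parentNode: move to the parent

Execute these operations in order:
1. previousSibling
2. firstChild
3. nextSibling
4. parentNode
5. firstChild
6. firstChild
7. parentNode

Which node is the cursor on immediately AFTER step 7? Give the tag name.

After 1 (previousSibling): img (no-op, stayed)
After 2 (firstChild): div
After 3 (nextSibling): td
After 4 (parentNode): img
After 5 (firstChild): div
After 6 (firstChild): th
After 7 (parentNode): div

Answer: div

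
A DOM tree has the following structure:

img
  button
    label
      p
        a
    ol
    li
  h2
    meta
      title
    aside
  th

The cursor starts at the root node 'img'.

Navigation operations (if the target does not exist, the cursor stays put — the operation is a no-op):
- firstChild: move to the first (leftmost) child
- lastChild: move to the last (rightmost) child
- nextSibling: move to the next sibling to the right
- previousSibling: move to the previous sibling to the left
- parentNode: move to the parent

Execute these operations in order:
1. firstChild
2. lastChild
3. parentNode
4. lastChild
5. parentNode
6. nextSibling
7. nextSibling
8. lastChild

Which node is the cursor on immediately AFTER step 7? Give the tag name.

Answer: th

Derivation:
After 1 (firstChild): button
After 2 (lastChild): li
After 3 (parentNode): button
After 4 (lastChild): li
After 5 (parentNode): button
After 6 (nextSibling): h2
After 7 (nextSibling): th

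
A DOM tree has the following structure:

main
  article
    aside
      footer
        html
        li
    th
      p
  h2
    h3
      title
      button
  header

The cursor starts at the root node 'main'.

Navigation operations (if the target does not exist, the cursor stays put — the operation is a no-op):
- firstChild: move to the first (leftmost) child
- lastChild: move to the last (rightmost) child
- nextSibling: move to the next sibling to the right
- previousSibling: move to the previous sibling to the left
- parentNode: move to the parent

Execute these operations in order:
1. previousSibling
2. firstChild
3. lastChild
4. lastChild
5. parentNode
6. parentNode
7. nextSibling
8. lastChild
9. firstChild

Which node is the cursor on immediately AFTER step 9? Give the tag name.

Answer: title

Derivation:
After 1 (previousSibling): main (no-op, stayed)
After 2 (firstChild): article
After 3 (lastChild): th
After 4 (lastChild): p
After 5 (parentNode): th
After 6 (parentNode): article
After 7 (nextSibling): h2
After 8 (lastChild): h3
After 9 (firstChild): title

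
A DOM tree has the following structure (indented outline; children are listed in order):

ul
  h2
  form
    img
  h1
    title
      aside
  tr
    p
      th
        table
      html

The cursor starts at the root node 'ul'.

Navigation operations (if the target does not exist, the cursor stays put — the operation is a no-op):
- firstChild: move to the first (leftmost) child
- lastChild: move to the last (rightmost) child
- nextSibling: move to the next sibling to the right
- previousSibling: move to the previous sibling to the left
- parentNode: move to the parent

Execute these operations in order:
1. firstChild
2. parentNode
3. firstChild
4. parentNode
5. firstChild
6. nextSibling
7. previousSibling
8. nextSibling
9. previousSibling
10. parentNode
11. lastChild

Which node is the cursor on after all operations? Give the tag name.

After 1 (firstChild): h2
After 2 (parentNode): ul
After 3 (firstChild): h2
After 4 (parentNode): ul
After 5 (firstChild): h2
After 6 (nextSibling): form
After 7 (previousSibling): h2
After 8 (nextSibling): form
After 9 (previousSibling): h2
After 10 (parentNode): ul
After 11 (lastChild): tr

Answer: tr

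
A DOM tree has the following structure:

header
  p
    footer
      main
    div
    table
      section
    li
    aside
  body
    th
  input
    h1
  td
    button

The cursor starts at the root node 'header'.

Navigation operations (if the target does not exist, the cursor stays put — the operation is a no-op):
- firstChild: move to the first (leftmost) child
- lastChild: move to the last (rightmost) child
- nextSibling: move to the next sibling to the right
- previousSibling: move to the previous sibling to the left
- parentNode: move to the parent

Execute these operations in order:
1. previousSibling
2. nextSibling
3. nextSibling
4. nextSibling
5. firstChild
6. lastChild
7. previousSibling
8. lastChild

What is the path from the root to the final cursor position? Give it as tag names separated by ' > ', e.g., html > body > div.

After 1 (previousSibling): header (no-op, stayed)
After 2 (nextSibling): header (no-op, stayed)
After 3 (nextSibling): header (no-op, stayed)
After 4 (nextSibling): header (no-op, stayed)
After 5 (firstChild): p
After 6 (lastChild): aside
After 7 (previousSibling): li
After 8 (lastChild): li (no-op, stayed)

Answer: header > p > li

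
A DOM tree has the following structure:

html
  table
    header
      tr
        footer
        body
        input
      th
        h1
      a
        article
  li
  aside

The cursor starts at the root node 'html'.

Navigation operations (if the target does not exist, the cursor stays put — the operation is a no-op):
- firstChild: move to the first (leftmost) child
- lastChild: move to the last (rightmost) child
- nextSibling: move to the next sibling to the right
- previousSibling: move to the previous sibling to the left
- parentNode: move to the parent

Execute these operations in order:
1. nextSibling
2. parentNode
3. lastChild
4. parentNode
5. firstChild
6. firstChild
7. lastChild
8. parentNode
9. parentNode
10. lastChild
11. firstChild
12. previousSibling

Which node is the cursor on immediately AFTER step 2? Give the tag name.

Answer: html

Derivation:
After 1 (nextSibling): html (no-op, stayed)
After 2 (parentNode): html (no-op, stayed)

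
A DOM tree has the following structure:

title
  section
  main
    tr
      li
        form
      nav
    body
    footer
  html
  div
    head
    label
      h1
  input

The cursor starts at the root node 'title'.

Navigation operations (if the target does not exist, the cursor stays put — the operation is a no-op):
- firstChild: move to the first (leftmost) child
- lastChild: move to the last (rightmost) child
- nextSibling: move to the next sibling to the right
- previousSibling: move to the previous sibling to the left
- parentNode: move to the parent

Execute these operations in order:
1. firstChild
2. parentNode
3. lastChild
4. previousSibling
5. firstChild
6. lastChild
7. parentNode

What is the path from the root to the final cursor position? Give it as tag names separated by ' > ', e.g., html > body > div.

After 1 (firstChild): section
After 2 (parentNode): title
After 3 (lastChild): input
After 4 (previousSibling): div
After 5 (firstChild): head
After 6 (lastChild): head (no-op, stayed)
After 7 (parentNode): div

Answer: title > div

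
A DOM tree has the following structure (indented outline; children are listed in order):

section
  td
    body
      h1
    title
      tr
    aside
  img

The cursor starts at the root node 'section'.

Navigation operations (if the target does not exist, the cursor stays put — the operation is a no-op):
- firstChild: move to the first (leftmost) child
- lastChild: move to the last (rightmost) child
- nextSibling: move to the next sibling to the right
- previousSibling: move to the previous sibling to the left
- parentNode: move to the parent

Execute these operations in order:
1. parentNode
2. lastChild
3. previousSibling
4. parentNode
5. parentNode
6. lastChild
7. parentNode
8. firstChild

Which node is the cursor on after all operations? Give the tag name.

After 1 (parentNode): section (no-op, stayed)
After 2 (lastChild): img
After 3 (previousSibling): td
After 4 (parentNode): section
After 5 (parentNode): section (no-op, stayed)
After 6 (lastChild): img
After 7 (parentNode): section
After 8 (firstChild): td

Answer: td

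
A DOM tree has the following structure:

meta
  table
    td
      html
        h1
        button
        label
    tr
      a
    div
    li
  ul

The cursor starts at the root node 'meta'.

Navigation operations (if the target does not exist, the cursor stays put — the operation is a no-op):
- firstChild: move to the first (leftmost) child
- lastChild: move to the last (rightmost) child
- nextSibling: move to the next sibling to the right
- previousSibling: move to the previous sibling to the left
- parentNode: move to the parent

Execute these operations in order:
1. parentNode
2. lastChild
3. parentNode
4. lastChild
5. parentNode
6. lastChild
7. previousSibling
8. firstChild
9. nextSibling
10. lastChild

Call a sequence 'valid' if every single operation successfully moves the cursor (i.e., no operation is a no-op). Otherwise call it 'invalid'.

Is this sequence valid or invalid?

Answer: invalid

Derivation:
After 1 (parentNode): meta (no-op, stayed)
After 2 (lastChild): ul
After 3 (parentNode): meta
After 4 (lastChild): ul
After 5 (parentNode): meta
After 6 (lastChild): ul
After 7 (previousSibling): table
After 8 (firstChild): td
After 9 (nextSibling): tr
After 10 (lastChild): a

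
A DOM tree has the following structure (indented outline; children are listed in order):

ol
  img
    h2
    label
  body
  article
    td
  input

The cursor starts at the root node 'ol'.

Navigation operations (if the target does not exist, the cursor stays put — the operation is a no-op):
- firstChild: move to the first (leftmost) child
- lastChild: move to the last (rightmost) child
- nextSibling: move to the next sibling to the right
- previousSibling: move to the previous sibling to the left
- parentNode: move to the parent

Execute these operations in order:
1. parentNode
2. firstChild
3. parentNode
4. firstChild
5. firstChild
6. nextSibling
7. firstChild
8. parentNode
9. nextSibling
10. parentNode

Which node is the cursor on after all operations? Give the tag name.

Answer: ol

Derivation:
After 1 (parentNode): ol (no-op, stayed)
After 2 (firstChild): img
After 3 (parentNode): ol
After 4 (firstChild): img
After 5 (firstChild): h2
After 6 (nextSibling): label
After 7 (firstChild): label (no-op, stayed)
After 8 (parentNode): img
After 9 (nextSibling): body
After 10 (parentNode): ol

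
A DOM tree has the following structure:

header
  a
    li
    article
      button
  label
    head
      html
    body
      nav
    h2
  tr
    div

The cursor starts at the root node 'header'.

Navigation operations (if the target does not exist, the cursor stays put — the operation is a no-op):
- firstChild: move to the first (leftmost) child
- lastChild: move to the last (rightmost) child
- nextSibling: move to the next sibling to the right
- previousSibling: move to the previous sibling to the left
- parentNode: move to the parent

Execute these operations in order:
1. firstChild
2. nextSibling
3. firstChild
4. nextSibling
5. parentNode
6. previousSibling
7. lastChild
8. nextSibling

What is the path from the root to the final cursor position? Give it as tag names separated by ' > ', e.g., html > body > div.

Answer: header > a > article

Derivation:
After 1 (firstChild): a
After 2 (nextSibling): label
After 3 (firstChild): head
After 4 (nextSibling): body
After 5 (parentNode): label
After 6 (previousSibling): a
After 7 (lastChild): article
After 8 (nextSibling): article (no-op, stayed)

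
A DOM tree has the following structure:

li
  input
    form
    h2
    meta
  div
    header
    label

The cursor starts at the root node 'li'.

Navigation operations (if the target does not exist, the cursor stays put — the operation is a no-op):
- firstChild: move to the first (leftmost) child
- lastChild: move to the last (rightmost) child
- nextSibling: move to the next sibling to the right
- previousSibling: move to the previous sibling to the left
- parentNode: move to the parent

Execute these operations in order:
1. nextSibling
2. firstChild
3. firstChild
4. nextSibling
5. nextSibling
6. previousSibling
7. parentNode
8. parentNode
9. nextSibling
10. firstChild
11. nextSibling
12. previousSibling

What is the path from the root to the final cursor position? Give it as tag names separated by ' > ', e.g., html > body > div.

Answer: li > input

Derivation:
After 1 (nextSibling): li (no-op, stayed)
After 2 (firstChild): input
After 3 (firstChild): form
After 4 (nextSibling): h2
After 5 (nextSibling): meta
After 6 (previousSibling): h2
After 7 (parentNode): input
After 8 (parentNode): li
After 9 (nextSibling): li (no-op, stayed)
After 10 (firstChild): input
After 11 (nextSibling): div
After 12 (previousSibling): input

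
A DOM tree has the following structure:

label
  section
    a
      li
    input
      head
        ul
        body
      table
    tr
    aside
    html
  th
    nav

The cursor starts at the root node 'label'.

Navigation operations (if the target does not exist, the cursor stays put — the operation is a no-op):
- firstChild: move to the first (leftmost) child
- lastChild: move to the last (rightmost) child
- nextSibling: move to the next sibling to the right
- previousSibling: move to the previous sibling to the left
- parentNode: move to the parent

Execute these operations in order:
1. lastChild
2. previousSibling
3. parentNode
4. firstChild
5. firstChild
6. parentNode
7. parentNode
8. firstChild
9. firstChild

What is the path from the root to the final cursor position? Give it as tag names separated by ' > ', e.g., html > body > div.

Answer: label > section > a

Derivation:
After 1 (lastChild): th
After 2 (previousSibling): section
After 3 (parentNode): label
After 4 (firstChild): section
After 5 (firstChild): a
After 6 (parentNode): section
After 7 (parentNode): label
After 8 (firstChild): section
After 9 (firstChild): a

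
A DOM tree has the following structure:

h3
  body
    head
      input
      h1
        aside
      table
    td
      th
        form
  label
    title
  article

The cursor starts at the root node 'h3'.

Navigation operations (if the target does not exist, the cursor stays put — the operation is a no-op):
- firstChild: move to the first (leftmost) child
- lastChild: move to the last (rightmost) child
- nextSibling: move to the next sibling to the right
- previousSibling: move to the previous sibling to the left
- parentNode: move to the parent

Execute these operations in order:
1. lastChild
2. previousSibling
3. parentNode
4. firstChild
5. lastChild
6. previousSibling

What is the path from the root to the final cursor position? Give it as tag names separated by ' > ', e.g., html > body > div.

After 1 (lastChild): article
After 2 (previousSibling): label
After 3 (parentNode): h3
After 4 (firstChild): body
After 5 (lastChild): td
After 6 (previousSibling): head

Answer: h3 > body > head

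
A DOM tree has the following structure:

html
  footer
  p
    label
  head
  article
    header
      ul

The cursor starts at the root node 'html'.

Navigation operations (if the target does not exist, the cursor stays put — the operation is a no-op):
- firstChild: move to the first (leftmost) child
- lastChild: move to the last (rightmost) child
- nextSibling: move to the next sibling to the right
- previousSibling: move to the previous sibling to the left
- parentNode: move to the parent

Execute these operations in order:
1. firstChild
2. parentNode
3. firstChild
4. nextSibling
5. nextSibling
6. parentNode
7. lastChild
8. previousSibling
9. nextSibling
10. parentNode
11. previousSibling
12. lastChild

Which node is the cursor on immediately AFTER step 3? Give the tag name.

After 1 (firstChild): footer
After 2 (parentNode): html
After 3 (firstChild): footer

Answer: footer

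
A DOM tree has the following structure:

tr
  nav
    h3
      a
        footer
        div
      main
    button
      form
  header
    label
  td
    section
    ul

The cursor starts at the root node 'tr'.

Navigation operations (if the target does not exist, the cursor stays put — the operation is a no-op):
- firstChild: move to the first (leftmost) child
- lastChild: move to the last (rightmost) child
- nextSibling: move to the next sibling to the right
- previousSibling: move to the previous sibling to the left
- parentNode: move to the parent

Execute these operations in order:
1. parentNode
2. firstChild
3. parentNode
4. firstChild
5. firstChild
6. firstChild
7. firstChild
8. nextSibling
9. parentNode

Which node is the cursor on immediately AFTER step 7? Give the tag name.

Answer: footer

Derivation:
After 1 (parentNode): tr (no-op, stayed)
After 2 (firstChild): nav
After 3 (parentNode): tr
After 4 (firstChild): nav
After 5 (firstChild): h3
After 6 (firstChild): a
After 7 (firstChild): footer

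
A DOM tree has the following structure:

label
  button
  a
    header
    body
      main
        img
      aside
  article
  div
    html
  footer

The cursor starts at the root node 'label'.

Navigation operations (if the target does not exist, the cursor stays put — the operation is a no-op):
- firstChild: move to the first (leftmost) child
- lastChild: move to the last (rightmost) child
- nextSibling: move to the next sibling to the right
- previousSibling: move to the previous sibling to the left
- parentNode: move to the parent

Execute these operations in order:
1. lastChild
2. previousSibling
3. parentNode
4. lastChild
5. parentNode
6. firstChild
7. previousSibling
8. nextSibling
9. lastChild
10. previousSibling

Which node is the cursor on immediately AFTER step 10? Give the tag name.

After 1 (lastChild): footer
After 2 (previousSibling): div
After 3 (parentNode): label
After 4 (lastChild): footer
After 5 (parentNode): label
After 6 (firstChild): button
After 7 (previousSibling): button (no-op, stayed)
After 8 (nextSibling): a
After 9 (lastChild): body
After 10 (previousSibling): header

Answer: header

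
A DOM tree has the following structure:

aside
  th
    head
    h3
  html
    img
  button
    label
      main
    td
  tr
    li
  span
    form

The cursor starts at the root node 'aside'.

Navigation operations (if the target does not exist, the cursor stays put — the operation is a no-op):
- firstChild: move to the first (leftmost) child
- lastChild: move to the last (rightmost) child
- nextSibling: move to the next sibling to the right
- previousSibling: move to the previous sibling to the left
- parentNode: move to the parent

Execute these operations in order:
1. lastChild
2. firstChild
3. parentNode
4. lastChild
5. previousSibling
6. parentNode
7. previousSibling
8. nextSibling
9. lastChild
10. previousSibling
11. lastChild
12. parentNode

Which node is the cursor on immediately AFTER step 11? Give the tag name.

Answer: form

Derivation:
After 1 (lastChild): span
After 2 (firstChild): form
After 3 (parentNode): span
After 4 (lastChild): form
After 5 (previousSibling): form (no-op, stayed)
After 6 (parentNode): span
After 7 (previousSibling): tr
After 8 (nextSibling): span
After 9 (lastChild): form
After 10 (previousSibling): form (no-op, stayed)
After 11 (lastChild): form (no-op, stayed)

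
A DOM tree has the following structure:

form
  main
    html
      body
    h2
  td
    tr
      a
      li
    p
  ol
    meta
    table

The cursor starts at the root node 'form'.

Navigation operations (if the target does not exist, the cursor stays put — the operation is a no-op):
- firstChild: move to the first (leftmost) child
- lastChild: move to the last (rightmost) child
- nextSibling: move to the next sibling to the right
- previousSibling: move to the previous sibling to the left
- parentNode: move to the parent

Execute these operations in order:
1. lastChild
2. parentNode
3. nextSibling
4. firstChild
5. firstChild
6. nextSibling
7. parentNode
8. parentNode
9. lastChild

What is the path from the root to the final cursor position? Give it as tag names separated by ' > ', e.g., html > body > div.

After 1 (lastChild): ol
After 2 (parentNode): form
After 3 (nextSibling): form (no-op, stayed)
After 4 (firstChild): main
After 5 (firstChild): html
After 6 (nextSibling): h2
After 7 (parentNode): main
After 8 (parentNode): form
After 9 (lastChild): ol

Answer: form > ol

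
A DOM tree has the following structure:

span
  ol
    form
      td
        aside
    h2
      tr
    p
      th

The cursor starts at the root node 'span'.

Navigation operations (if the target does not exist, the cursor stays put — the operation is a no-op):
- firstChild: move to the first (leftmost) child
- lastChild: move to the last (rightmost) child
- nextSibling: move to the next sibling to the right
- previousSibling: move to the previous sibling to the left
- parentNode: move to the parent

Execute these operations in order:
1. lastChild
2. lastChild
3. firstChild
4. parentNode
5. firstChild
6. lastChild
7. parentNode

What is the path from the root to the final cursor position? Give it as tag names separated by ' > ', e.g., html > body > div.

After 1 (lastChild): ol
After 2 (lastChild): p
After 3 (firstChild): th
After 4 (parentNode): p
After 5 (firstChild): th
After 6 (lastChild): th (no-op, stayed)
After 7 (parentNode): p

Answer: span > ol > p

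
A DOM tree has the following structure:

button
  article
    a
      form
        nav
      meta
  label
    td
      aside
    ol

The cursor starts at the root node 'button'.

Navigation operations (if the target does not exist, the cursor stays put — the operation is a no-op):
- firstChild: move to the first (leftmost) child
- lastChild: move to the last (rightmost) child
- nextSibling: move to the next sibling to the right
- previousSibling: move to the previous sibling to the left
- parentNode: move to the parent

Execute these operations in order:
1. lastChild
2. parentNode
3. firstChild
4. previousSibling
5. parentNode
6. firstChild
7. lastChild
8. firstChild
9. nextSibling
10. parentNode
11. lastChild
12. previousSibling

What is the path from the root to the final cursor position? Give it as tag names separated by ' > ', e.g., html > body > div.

Answer: button > article > a > form

Derivation:
After 1 (lastChild): label
After 2 (parentNode): button
After 3 (firstChild): article
After 4 (previousSibling): article (no-op, stayed)
After 5 (parentNode): button
After 6 (firstChild): article
After 7 (lastChild): a
After 8 (firstChild): form
After 9 (nextSibling): meta
After 10 (parentNode): a
After 11 (lastChild): meta
After 12 (previousSibling): form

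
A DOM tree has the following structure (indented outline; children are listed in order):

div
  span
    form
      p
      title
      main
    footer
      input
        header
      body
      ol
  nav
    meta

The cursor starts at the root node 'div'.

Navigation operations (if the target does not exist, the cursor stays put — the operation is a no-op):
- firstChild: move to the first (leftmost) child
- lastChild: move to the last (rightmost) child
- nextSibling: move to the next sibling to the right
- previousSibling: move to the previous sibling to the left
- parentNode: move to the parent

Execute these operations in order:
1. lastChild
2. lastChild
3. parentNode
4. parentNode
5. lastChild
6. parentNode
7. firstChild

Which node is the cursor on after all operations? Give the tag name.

After 1 (lastChild): nav
After 2 (lastChild): meta
After 3 (parentNode): nav
After 4 (parentNode): div
After 5 (lastChild): nav
After 6 (parentNode): div
After 7 (firstChild): span

Answer: span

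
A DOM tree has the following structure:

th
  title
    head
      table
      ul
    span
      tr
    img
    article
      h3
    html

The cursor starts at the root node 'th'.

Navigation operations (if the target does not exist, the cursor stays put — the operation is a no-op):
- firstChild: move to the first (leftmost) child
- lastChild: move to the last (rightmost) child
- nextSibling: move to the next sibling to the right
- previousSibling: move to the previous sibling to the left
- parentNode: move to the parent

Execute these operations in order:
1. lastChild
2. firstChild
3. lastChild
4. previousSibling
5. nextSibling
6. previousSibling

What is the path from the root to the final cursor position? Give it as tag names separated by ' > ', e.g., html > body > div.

Answer: th > title > head > table

Derivation:
After 1 (lastChild): title
After 2 (firstChild): head
After 3 (lastChild): ul
After 4 (previousSibling): table
After 5 (nextSibling): ul
After 6 (previousSibling): table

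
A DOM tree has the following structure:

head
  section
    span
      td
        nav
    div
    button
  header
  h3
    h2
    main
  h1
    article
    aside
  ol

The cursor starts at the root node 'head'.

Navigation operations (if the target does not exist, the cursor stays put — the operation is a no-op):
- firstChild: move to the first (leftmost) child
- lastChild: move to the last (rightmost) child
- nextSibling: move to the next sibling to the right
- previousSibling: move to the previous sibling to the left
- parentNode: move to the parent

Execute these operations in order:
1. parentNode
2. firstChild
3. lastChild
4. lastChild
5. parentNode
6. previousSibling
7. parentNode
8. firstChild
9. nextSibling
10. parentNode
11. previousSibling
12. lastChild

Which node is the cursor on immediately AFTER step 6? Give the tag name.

Answer: section

Derivation:
After 1 (parentNode): head (no-op, stayed)
After 2 (firstChild): section
After 3 (lastChild): button
After 4 (lastChild): button (no-op, stayed)
After 5 (parentNode): section
After 6 (previousSibling): section (no-op, stayed)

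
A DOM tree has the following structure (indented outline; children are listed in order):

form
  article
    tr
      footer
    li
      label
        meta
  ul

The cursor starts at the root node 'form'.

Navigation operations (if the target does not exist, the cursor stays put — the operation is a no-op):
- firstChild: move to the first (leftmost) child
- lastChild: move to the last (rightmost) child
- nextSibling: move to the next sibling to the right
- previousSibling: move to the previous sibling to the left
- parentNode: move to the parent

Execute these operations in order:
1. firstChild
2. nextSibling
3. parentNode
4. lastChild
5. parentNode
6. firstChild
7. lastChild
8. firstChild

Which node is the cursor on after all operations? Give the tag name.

After 1 (firstChild): article
After 2 (nextSibling): ul
After 3 (parentNode): form
After 4 (lastChild): ul
After 5 (parentNode): form
After 6 (firstChild): article
After 7 (lastChild): li
After 8 (firstChild): label

Answer: label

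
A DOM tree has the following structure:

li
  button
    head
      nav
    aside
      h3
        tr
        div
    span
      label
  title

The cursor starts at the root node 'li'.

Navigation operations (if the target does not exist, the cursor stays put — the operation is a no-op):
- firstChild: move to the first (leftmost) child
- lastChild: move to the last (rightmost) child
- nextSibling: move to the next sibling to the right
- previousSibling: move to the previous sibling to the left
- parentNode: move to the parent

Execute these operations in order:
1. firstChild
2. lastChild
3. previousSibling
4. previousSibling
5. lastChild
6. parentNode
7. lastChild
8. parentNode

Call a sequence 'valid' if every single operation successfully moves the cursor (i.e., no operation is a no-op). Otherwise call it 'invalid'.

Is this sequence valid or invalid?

After 1 (firstChild): button
After 2 (lastChild): span
After 3 (previousSibling): aside
After 4 (previousSibling): head
After 5 (lastChild): nav
After 6 (parentNode): head
After 7 (lastChild): nav
After 8 (parentNode): head

Answer: valid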